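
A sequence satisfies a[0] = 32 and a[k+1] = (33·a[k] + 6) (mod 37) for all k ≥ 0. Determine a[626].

Computing terms: a[0] = 32; a[1] = 26; a[2] = 13; a[3] = 28; a[4] = 5; a[5] = 23; a[6] = 25; a[7] = 17; a[8] = 12; a[9] = 32.
Since a[9] = a[0] = 32, the sequence is periodic with period 9.
So a[626] = a[0 + ((626-0) mod 9)] = a[5] = 23.

23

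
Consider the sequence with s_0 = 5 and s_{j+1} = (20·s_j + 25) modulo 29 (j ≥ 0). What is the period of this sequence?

7

s_0 = 5; s_1 = 9; s_2 = 2; s_3 = 7; s_4 = 20; s_5 = 19; s_6 = 28; s_7 = 5.
The sequence repeats with period 7.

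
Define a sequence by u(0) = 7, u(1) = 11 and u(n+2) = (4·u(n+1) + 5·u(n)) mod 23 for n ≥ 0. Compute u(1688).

Computing terms: u(0) = 7, u(1) = 11, u(2) = 10, u(3) = 3, u(4) = 16, u(5) = 10, u(6) = 5, u(7) = 1, u(8) = 6, u(9) = 6, u(10) = 8, u(11) = 16, u(12) = 12, u(13) = 13, u(14) = 20, u(15) = 7, u(16) = 13, u(17) = 18, u(18) = 22, u(19) = 17, u(20) = 17, u(21) = 15, u(22) = 7, u(23) = 11.
Since (u(22), u(23)) = (u(0), u(1)) = (7, 11) (two consecutive terms determine the rest), the sequence is periodic with period 22.
(1688 - 0) mod 22 = 16, so u(1688) = u(16) = 13.

13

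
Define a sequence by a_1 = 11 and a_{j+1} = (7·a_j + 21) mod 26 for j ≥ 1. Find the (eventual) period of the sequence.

12

Listing terms: a_1 = 11; a_2 = 20; a_3 = 5; a_4 = 4; a_5 = 23; a_6 = 0; a_7 = 21; a_8 = 12; a_9 = 1; a_{10} = 2; a_{11} = 9; a_{12} = 6; a_{13} = 11.
The sequence repeats with period 12.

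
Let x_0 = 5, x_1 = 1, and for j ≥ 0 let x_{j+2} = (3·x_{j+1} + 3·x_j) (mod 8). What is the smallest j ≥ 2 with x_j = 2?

2

We have x_0 = 5, x_1 = 1, x_2 = 2, x_3 = 1, x_4 = 1, x_5 = 6, x_6 = 5, x_7 = 1.
Since (x_6, x_7) = (x_0, x_1) = (5, 1) (two consecutive terms determine the rest), the sequence is periodic with period 6.
The value 2 first appears (with j ≥ 2) at x_2.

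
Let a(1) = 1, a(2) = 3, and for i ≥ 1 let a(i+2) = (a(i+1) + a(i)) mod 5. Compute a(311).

4

Computing terms: a(1) = 1, a(2) = 3, a(3) = 4, a(4) = 2, a(5) = 1, a(6) = 3.
The sequence repeats with period 4.
So a(311) = a(1 + ((311-1) mod 4)) = a(3) = 4.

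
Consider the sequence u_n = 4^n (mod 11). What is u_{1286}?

u_1 = 4; u_2 = 5; u_3 = 9; u_4 = 3; u_5 = 1; u_6 = 4.
The sequence repeats with period 5.
(1286 - 1) mod 5 = 0, so u_{1286} = u_1 = 4.

4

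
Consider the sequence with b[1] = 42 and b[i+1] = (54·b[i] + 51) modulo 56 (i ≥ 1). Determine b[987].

33

Computing terms: b[1] = 42,  b[2] = 23,  b[3] = 5,  b[4] = 41,  b[5] = 25,  b[6] = 1,  b[7] = 49,  b[8] = 9,  b[9] = 33,  b[10] = 41.
Since b[10] = b[4] = 41, the sequence is eventually periodic: after a pre-period of length 3 it cycles with period 6.
For i ≥ 4, b[i] depends only on (i - 4) mod 6. (987 - 4) mod 6 = 5, so b[987] = b[9] = 33.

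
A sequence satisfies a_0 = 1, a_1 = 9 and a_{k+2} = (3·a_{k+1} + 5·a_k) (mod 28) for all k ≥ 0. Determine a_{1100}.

4

a_0 = 1, a_1 = 9, a_2 = 4, a_3 = 1, a_4 = 23, a_5 = 18, a_6 = 1, a_7 = 9.
Since (a_6, a_7) = (a_0, a_1) = (1, 9) (two consecutive terms determine the rest), the sequence is periodic with period 6.
So a_{1100} = a_{0 + ((1100-0) mod 6)} = a_2 = 4.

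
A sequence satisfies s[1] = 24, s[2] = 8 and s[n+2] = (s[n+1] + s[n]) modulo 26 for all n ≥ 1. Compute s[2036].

Computing terms: s[1] = 24; s[2] = 8; s[3] = 6; s[4] = 14; s[5] = 20; s[6] = 8; s[7] = 2; s[8] = 10; s[9] = 12; s[10] = 22; s[11] = 8; s[12] = 4; s[13] = 12; s[14] = 16; s[15] = 2; s[16] = 18; s[17] = 20; s[18] = 12; s[19] = 6; s[20] = 18; s[21] = 24; s[22] = 16; s[23] = 14; s[24] = 4; s[25] = 18; s[26] = 22; s[27] = 14; s[28] = 10; s[29] = 24; s[30] = 8.
The sequence repeats with period 28.
(2036 - 1) mod 28 = 19, so s[2036] = s[20] = 18.

18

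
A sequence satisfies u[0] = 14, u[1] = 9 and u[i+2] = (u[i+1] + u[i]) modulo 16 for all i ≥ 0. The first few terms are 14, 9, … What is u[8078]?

15

u[0] = 14, u[1] = 9, u[2] = 7, u[3] = 0, u[4] = 7, u[5] = 7, u[6] = 14, u[7] = 5, u[8] = 3, u[9] = 8, u[10] = 11, u[11] = 3, u[12] = 14, u[13] = 1, u[14] = 15, u[15] = 0, u[16] = 15, u[17] = 15, u[18] = 14, u[19] = 13, u[20] = 11, u[21] = 8, u[22] = 3, u[23] = 11, u[24] = 14, u[25] = 9.
Since (u[24], u[25]) = (u[0], u[1]) = (14, 9) (two consecutive terms determine the rest), the sequence is periodic with period 24.
(8078 - 0) mod 24 = 14, so u[8078] = u[14] = 15.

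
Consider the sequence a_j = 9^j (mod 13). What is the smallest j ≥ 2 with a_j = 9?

a_1 = 9; a_2 = 3; a_3 = 1; a_4 = 9.
The sequence repeats with period 3.
The value 9 next appears (with j ≥ 2) at a_4.

4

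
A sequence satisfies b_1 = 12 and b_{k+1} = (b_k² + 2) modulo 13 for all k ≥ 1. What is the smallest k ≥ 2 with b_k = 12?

5

We have b_1 = 12,  b_2 = 3,  b_3 = 11,  b_4 = 6,  b_5 = 12.
The sequence repeats with period 4.
The value 12 next appears (with k ≥ 2) at b_5.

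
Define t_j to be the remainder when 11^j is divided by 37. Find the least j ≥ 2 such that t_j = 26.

t_1 = 11,  t_2 = 10,  t_3 = 36,  t_4 = 26,  t_5 = 27,  t_6 = 1,  t_7 = 11.
Since t_7 = t_1 = 11, the sequence is periodic with period 6.
The value 26 first appears (with j ≥ 2) at t_4.

4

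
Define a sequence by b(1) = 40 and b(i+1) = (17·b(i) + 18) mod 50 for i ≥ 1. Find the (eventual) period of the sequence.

20

Listing terms: b(1) = 40, b(2) = 48, b(3) = 34, b(4) = 46, b(5) = 0, b(6) = 18, b(7) = 24, b(8) = 26, b(9) = 10, b(10) = 38, b(11) = 14, b(12) = 6, b(13) = 20, b(14) = 8, b(15) = 4, b(16) = 36, b(17) = 30, b(18) = 28, b(19) = 44, b(20) = 16, b(21) = 40.
Since b(21) = b(1) = 40, the sequence is periodic with period 20.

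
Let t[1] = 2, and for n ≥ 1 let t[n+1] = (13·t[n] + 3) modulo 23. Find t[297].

7

t[1] = 2, t[2] = 6, t[3] = 12, t[4] = 21, t[5] = 0, t[6] = 3, t[7] = 19, t[8] = 20, t[9] = 10, t[10] = 18, t[11] = 7, t[12] = 2.
Since t[12] = t[1] = 2, the sequence is periodic with period 11.
So t[297] = t[1 + ((297-1) mod 11)] = t[11] = 7.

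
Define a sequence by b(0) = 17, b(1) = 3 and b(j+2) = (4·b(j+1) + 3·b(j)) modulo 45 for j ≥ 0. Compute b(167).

0

We have b(0) = 17,  b(1) = 3,  b(2) = 18,  b(3) = 36,  b(4) = 18,  b(5) = 0,  b(6) = 9,  b(7) = 36,  b(8) = 36,  b(9) = 27,  b(10) = 36,  b(11) = 0,  b(12) = 18,  b(13) = 27,  b(14) = 27,  b(15) = 9,  b(16) = 27,  b(17) = 0,  b(18) = 36,  b(19) = 9,  b(20) = 9,  b(21) = 18,  b(22) = 9,  b(23) = 0,  b(24) = 27,  b(25) = 18,  b(26) = 18,  b(27) = 36.
Since (b(26), b(27)) = (b(2), b(3)) = (18, 36) (two consecutive terms determine the rest), the sequence is eventually periodic: after a pre-period of length 2 it cycles with period 24.
For j ≥ 2, b(j) depends only on (j - 2) mod 24. (167 - 2) mod 24 = 21, so b(167) = b(23) = 0.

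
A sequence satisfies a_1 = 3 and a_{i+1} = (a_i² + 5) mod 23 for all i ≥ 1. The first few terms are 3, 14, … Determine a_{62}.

Listing terms: a_1 = 3; a_2 = 14; a_3 = 17; a_4 = 18; a_5 = 7; a_6 = 8; a_7 = 0; a_8 = 5; a_9 = 7.
Since a_9 = a_5 = 7, the sequence is eventually periodic: after a pre-period of length 4 it cycles with period 4.
For i ≥ 5, a_i depends only on (i - 5) mod 4. (62 - 5) mod 4 = 1, so a_{62} = a_6 = 8.

8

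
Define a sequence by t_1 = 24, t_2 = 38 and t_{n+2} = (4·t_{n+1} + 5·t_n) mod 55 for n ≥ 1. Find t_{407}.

47

Listing terms: t_1 = 24, t_2 = 38, t_3 = 52, t_4 = 13, t_5 = 37, t_6 = 48, t_7 = 47, t_8 = 43, t_9 = 22, t_{10} = 28, t_{11} = 2, t_{12} = 38, t_{13} = 52.
Since (t_{12}, t_{13}) = (t_2, t_3) = (38, 52) (two consecutive terms determine the rest), the sequence is eventually periodic: after a pre-period of length 1 it cycles with period 10.
For n ≥ 2, t_n depends only on (n - 2) mod 10. (407 - 2) mod 10 = 5, so t_{407} = t_7 = 47.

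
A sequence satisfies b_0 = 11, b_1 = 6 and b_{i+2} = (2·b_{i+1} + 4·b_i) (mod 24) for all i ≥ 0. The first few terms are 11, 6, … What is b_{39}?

8

Listing terms: b_0 = 11, b_1 = 6, b_2 = 8, b_3 = 16, b_4 = 16, b_5 = 0, b_6 = 16, b_7 = 8, b_8 = 8, b_9 = 0, b_{10} = 8, b_{11} = 16.
Since (b_{10}, b_{11}) = (b_2, b_3) = (8, 16) (two consecutive terms determine the rest), the sequence is eventually periodic: after a pre-period of length 2 it cycles with period 8.
For i ≥ 2, b_i depends only on (i - 2) mod 8. (39 - 2) mod 8 = 5, so b_{39} = b_7 = 8.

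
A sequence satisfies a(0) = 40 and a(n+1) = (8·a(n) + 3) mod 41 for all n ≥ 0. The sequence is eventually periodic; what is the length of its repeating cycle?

20

Listing terms: a(0) = 40; a(1) = 36; a(2) = 4; a(3) = 35; a(4) = 37; a(5) = 12; a(6) = 17; a(7) = 16; a(8) = 8; a(9) = 26; a(10) = 6; a(11) = 10; a(12) = 1; a(13) = 11; a(14) = 9; a(15) = 34; a(16) = 29; a(17) = 30; a(18) = 38; a(19) = 20; a(20) = 40.
The sequence repeats with period 20.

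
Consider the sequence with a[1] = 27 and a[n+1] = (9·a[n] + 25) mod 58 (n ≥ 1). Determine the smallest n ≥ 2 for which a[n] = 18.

We have a[1] = 27, a[2] = 36, a[3] = 1, a[4] = 34, a[5] = 41, a[6] = 46, a[7] = 33, a[8] = 32, a[9] = 23, a[10] = 0, a[11] = 25, a[12] = 18, a[13] = 13, a[14] = 26, a[15] = 27.
Since a[15] = a[1] = 27, the sequence is periodic with period 14.
The value 18 first appears (with n ≥ 2) at a[12].

12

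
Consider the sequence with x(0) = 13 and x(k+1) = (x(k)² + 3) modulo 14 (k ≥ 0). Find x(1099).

Computing terms: x(0) = 13; x(1) = 4; x(2) = 5; x(3) = 0; x(4) = 3; x(5) = 12; x(6) = 7; x(7) = 10; x(8) = 5.
Since x(8) = x(2) = 5, the sequence is eventually periodic: after a pre-period of length 2 it cycles with period 6.
For k ≥ 2, x(k) depends only on (k - 2) mod 6. (1099 - 2) mod 6 = 5, so x(1099) = x(7) = 10.

10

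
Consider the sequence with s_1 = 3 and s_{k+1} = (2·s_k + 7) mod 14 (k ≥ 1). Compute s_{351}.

5

Computing terms: s_1 = 3, s_2 = 13, s_3 = 5, s_4 = 3.
Since s_4 = s_1 = 3, the sequence is periodic with period 3.
So s_{351} = s_{1 + ((351-1) mod 3)} = s_3 = 5.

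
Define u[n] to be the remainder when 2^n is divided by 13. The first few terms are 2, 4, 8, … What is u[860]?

9

Listing terms: u[1] = 2; u[2] = 4; u[3] = 8; u[4] = 3; u[5] = 6; u[6] = 12; u[7] = 11; u[8] = 9; u[9] = 5; u[10] = 10; u[11] = 7; u[12] = 1; u[13] = 2.
The sequence repeats with period 12.
So u[860] = u[1 + ((860-1) mod 12)] = u[8] = 9.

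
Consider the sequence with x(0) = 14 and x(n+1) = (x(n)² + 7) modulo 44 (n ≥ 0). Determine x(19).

x(0) = 14, x(1) = 27, x(2) = 32, x(3) = 19, x(4) = 16, x(5) = 43, x(6) = 8, x(7) = 27.
Since x(7) = x(1) = 27, the sequence is eventually periodic: after a pre-period of length 1 it cycles with period 6.
For n ≥ 1, x(n) depends only on (n - 1) mod 6. (19 - 1) mod 6 = 0, so x(19) = x(1) = 27.

27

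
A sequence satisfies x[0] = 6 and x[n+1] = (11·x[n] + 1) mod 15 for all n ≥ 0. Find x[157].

13

We have x[0] = 6, x[1] = 7, x[2] = 3, x[3] = 4, x[4] = 0, x[5] = 1, x[6] = 12, x[7] = 13, x[8] = 9, x[9] = 10, x[10] = 6.
Since x[10] = x[0] = 6, the sequence is periodic with period 10.
So x[157] = x[0 + ((157-0) mod 10)] = x[7] = 13.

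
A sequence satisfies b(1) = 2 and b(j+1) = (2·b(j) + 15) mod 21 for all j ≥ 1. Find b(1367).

b(1) = 2; b(2) = 19; b(3) = 11; b(4) = 16; b(5) = 5; b(6) = 4; b(7) = 2.
Since b(7) = b(1) = 2, the sequence is periodic with period 6.
(1367 - 1) mod 6 = 4, so b(1367) = b(5) = 5.

5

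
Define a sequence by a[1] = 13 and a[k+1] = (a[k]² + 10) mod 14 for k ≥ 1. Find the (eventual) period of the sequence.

We have a[1] = 13; a[2] = 11; a[3] = 5; a[4] = 7; a[5] = 3; a[6] = 5.
Since a[6] = a[3] = 5, the sequence is eventually periodic: after a pre-period of length 2 it cycles with period 3.

3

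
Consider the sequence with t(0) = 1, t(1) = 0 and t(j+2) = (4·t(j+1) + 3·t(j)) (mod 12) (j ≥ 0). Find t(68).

t(0) = 1, t(1) = 0, t(2) = 3, t(3) = 0, t(4) = 9, t(5) = 0, t(6) = 3.
Since (t(5), t(6)) = (t(1), t(2)) = (0, 3) (two consecutive terms determine the rest), the sequence is eventually periodic: after a pre-period of length 1 it cycles with period 4.
For j ≥ 1, t(j) depends only on (j - 1) mod 4. (68 - 1) mod 4 = 3, so t(68) = t(4) = 9.

9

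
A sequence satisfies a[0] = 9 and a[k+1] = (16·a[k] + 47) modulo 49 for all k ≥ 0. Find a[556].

Listing terms: a[0] = 9, a[1] = 44, a[2] = 16, a[3] = 9.
Since a[3] = a[0] = 9, the sequence is periodic with period 3.
(556 - 0) mod 3 = 1, so a[556] = a[1] = 44.

44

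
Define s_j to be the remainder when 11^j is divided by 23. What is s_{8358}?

4

s_1 = 11,  s_2 = 6,  s_3 = 20,  s_4 = 13,  s_5 = 5,  s_6 = 9,  s_7 = 7,  s_8 = 8,  s_9 = 19,  s_{10} = 2,  s_{11} = 22,  s_{12} = 12,  s_{13} = 17,  s_{14} = 3,  s_{15} = 10,  s_{16} = 18,  s_{17} = 14,  s_{18} = 16,  s_{19} = 15,  s_{20} = 4,  s_{21} = 21,  s_{22} = 1,  s_{23} = 11.
Since s_{23} = s_1 = 11, the sequence is periodic with period 22.
So s_{8358} = s_{1 + ((8358-1) mod 22)} = s_{20} = 4.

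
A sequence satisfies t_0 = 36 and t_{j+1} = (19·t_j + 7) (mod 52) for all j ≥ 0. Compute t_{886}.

Computing terms: t_0 = 36,  t_1 = 15,  t_2 = 32,  t_3 = 43,  t_4 = 44,  t_5 = 11,  t_6 = 8,  t_7 = 3,  t_8 = 12,  t_9 = 27,  t_{10} = 0,  t_{11} = 7,  t_{12} = 36.
Since t_{12} = t_0 = 36, the sequence is periodic with period 12.
(886 - 0) mod 12 = 10, so t_{886} = t_{10} = 0.

0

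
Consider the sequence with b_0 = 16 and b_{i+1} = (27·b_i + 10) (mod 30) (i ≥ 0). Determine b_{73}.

b_0 = 16,  b_1 = 22,  b_2 = 4,  b_3 = 28,  b_4 = 16.
Since b_4 = b_0 = 16, the sequence is periodic with period 4.
So b_{73} = b_{0 + ((73-0) mod 4)} = b_1 = 22.

22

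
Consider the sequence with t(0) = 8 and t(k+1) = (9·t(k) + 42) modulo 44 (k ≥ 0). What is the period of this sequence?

We have t(0) = 8; t(1) = 26; t(2) = 12; t(3) = 18; t(4) = 28; t(5) = 30; t(6) = 4; t(7) = 34; t(8) = 40; t(9) = 6; t(10) = 8.
Since t(10) = t(0) = 8, the sequence is periodic with period 10.

10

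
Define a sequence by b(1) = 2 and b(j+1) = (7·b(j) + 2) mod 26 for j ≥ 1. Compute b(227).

22

b(1) = 2,  b(2) = 16,  b(3) = 10,  b(4) = 20,  b(5) = 12,  b(6) = 8,  b(7) = 6,  b(8) = 18,  b(9) = 24,  b(10) = 14,  b(11) = 22,  b(12) = 0,  b(13) = 2.
The sequence repeats with period 12.
So b(227) = b(1 + ((227-1) mod 12)) = b(11) = 22.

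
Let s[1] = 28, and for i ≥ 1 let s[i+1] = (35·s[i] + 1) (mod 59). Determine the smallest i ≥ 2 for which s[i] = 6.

17

Computing terms: s[1] = 28,  s[2] = 37,  s[3] = 57,  s[4] = 49,  s[5] = 5,  s[6] = 58,  s[7] = 25,  s[8] = 50,  s[9] = 40,  s[10] = 44,  s[11] = 7,  s[12] = 10,  s[13] = 56,  s[14] = 14,  s[15] = 19,  s[16] = 17,  s[17] = 6,  s[18] = 34,  s[19] = 11,  s[20] = 32,  s[21] = 0,  s[22] = 1,  s[23] = 36,  s[24] = 22,  s[25] = 4,  s[26] = 23,  s[27] = 39,  s[28] = 9,  s[29] = 21,  s[30] = 28.
The sequence repeats with period 29.
The value 6 first appears (with i ≥ 2) at s[17].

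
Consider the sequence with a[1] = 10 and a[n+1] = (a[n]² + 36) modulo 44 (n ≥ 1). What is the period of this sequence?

a[1] = 10; a[2] = 4; a[3] = 8; a[4] = 12; a[5] = 4.
Since a[5] = a[2] = 4, the sequence is eventually periodic: after a pre-period of length 1 it cycles with period 3.

3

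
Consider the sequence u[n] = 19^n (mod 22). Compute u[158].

u[1] = 19,  u[2] = 9,  u[3] = 17,  u[4] = 15,  u[5] = 21,  u[6] = 3,  u[7] = 13,  u[8] = 5,  u[9] = 7,  u[10] = 1,  u[11] = 19.
The sequence repeats with period 10.
(158 - 1) mod 10 = 7, so u[158] = u[8] = 5.

5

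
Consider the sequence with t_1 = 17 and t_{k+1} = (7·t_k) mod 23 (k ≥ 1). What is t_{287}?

17

We have t_1 = 17,  t_2 = 4,  t_3 = 5,  t_4 = 12,  t_5 = 15,  t_6 = 13,  t_7 = 22,  t_8 = 16,  t_9 = 20,  t_{10} = 2,  t_{11} = 14,  t_{12} = 6,  t_{13} = 19,  t_{14} = 18,  t_{15} = 11,  t_{16} = 8,  t_{17} = 10,  t_{18} = 1,  t_{19} = 7,  t_{20} = 3,  t_{21} = 21,  t_{22} = 9,  t_{23} = 17.
Since t_{23} = t_1 = 17, the sequence is periodic with period 22.
So t_{287} = t_{1 + ((287-1) mod 22)} = t_1 = 17.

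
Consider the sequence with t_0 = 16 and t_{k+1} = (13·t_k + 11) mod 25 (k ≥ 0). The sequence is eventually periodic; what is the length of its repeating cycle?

20

Computing terms: t_0 = 16; t_1 = 19; t_2 = 8; t_3 = 15; t_4 = 6; t_5 = 14; t_6 = 18; t_7 = 20; t_8 = 21; t_9 = 9; t_{10} = 3; t_{11} = 0; t_{12} = 11; t_{13} = 4; t_{14} = 13; t_{15} = 5; t_{16} = 1; t_{17} = 24; t_{18} = 23; t_{19} = 10; t_{20} = 16.
Since t_{20} = t_0 = 16, the sequence is periodic with period 20.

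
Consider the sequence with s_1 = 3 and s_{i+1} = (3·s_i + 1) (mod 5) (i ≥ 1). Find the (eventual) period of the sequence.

We have s_1 = 3, s_2 = 0, s_3 = 1, s_4 = 4, s_5 = 3.
Since s_5 = s_1 = 3, the sequence is periodic with period 4.

4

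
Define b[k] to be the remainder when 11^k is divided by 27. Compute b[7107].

17

b[1] = 11, b[2] = 13, b[3] = 8, b[4] = 7, b[5] = 23, b[6] = 10, b[7] = 2, b[8] = 22, b[9] = 26, b[10] = 16, b[11] = 14, b[12] = 19, b[13] = 20, b[14] = 4, b[15] = 17, b[16] = 25, b[17] = 5, b[18] = 1, b[19] = 11.
The sequence repeats with period 18.
(7107 - 1) mod 18 = 14, so b[7107] = b[15] = 17.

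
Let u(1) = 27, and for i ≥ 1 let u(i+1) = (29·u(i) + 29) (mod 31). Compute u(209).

14

u(1) = 27; u(2) = 6; u(3) = 17; u(4) = 26; u(5) = 8; u(6) = 13; u(7) = 3; u(8) = 23; u(9) = 14; u(10) = 1; u(11) = 27.
Since u(11) = u(1) = 27, the sequence is periodic with period 10.
(209 - 1) mod 10 = 8, so u(209) = u(9) = 14.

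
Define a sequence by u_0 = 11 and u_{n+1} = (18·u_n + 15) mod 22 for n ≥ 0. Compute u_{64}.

5

Listing terms: u_0 = 11, u_1 = 15, u_2 = 21, u_3 = 19, u_4 = 5, u_5 = 17, u_6 = 13, u_7 = 7, u_8 = 9, u_9 = 1, u_{10} = 11.
Since u_{10} = u_0 = 11, the sequence is periodic with period 10.
So u_{64} = u_{0 + ((64-0) mod 10)} = u_4 = 5.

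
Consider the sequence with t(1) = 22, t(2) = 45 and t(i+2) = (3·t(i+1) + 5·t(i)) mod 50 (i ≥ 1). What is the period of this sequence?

t(1) = 22, t(2) = 45, t(3) = 45, t(4) = 10, t(5) = 5, t(6) = 15, t(7) = 20, t(8) = 35, t(9) = 5, t(10) = 40, t(11) = 45, t(12) = 35, t(13) = 30, t(14) = 15, t(15) = 45, t(16) = 10.
Since (t(15), t(16)) = (t(3), t(4)) = (45, 10) (two consecutive terms determine the rest), the sequence is eventually periodic: after a pre-period of length 2 it cycles with period 12.

12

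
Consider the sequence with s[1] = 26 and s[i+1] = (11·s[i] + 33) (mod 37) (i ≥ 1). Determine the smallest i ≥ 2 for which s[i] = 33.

6

We have s[1] = 26, s[2] = 23, s[3] = 27, s[4] = 34, s[5] = 0, s[6] = 33, s[7] = 26.
The sequence repeats with period 6.
The value 33 first appears (with i ≥ 2) at s[6].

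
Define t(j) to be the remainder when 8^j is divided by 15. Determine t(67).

Computing terms: t(0) = 1,  t(1) = 8,  t(2) = 4,  t(3) = 2,  t(4) = 1.
Since t(4) = t(0) = 1, the sequence is periodic with period 4.
So t(67) = t(0 + ((67-0) mod 4)) = t(3) = 2.

2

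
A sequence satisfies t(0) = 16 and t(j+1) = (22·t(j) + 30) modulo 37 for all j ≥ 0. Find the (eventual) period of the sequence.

Listing terms: t(0) = 16, t(1) = 12, t(2) = 35, t(3) = 23, t(4) = 18, t(5) = 19, t(6) = 4, t(7) = 7, t(8) = 36, t(9) = 8, t(10) = 21, t(11) = 11, t(12) = 13, t(13) = 20, t(14) = 26, t(15) = 10, t(16) = 28, t(17) = 17, t(18) = 34, t(19) = 1, t(20) = 15, t(21) = 27, t(22) = 32, t(23) = 31, t(24) = 9, t(25) = 6, t(26) = 14, t(27) = 5, t(28) = 29, t(29) = 2, t(30) = 0, t(31) = 30, t(32) = 24, t(33) = 3, t(34) = 22, t(35) = 33, t(36) = 16.
Since t(36) = t(0) = 16, the sequence is periodic with period 36.

36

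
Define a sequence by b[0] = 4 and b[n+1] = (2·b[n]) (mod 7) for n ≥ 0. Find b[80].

Computing terms: b[0] = 4; b[1] = 1; b[2] = 2; b[3] = 4.
Since b[3] = b[0] = 4, the sequence is periodic with period 3.
So b[80] = b[0 + ((80-0) mod 3)] = b[2] = 2.

2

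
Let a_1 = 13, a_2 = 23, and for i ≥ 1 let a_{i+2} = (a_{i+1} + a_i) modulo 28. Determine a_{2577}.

Computing terms: a_1 = 13, a_2 = 23, a_3 = 8, a_4 = 3, a_5 = 11, a_6 = 14, a_7 = 25, a_8 = 11, a_9 = 8, a_{10} = 19, a_{11} = 27, a_{12} = 18, a_{13} = 17, a_{14} = 7, a_{15} = 24, a_{16} = 3, a_{17} = 27, a_{18} = 2, a_{19} = 1, a_{20} = 3, a_{21} = 4, a_{22} = 7, a_{23} = 11, a_{24} = 18, a_{25} = 1, a_{26} = 19, a_{27} = 20, a_{28} = 11, a_{29} = 3, a_{30} = 14, a_{31} = 17, a_{32} = 3, a_{33} = 20, a_{34} = 23, a_{35} = 15, a_{36} = 10, a_{37} = 25, a_{38} = 7, a_{39} = 4, a_{40} = 11, a_{41} = 15, a_{42} = 26, a_{43} = 13, a_{44} = 11, a_{45} = 24, a_{46} = 7, a_{47} = 3, a_{48} = 10, a_{49} = 13, a_{50} = 23.
Since (a_{49}, a_{50}) = (a_1, a_2) = (13, 23) (two consecutive terms determine the rest), the sequence is periodic with period 48.
So a_{2577} = a_{1 + ((2577-1) mod 48)} = a_{33} = 20.

20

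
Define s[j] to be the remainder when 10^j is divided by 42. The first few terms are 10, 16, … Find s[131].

40

We have s[1] = 10, s[2] = 16, s[3] = 34, s[4] = 4, s[5] = 40, s[6] = 22, s[7] = 10.
Since s[7] = s[1] = 10, the sequence is periodic with period 6.
(131 - 1) mod 6 = 4, so s[131] = s[5] = 40.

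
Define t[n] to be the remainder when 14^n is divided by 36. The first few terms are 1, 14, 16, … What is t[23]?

20

Listing terms: t[0] = 1, t[1] = 14, t[2] = 16, t[3] = 8, t[4] = 4, t[5] = 20, t[6] = 28, t[7] = 32, t[8] = 16.
Since t[8] = t[2] = 16, the sequence is eventually periodic: after a pre-period of length 2 it cycles with period 6.
For n ≥ 2, t[n] depends only on (n - 2) mod 6. (23 - 2) mod 6 = 3, so t[23] = t[5] = 20.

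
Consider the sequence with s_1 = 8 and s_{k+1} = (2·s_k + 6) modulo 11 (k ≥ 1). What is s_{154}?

7

Computing terms: s_1 = 8,  s_2 = 0,  s_3 = 6,  s_4 = 7,  s_5 = 9,  s_6 = 2,  s_7 = 10,  s_8 = 4,  s_9 = 3,  s_{10} = 1,  s_{11} = 8.
Since s_{11} = s_1 = 8, the sequence is periodic with period 10.
(154 - 1) mod 10 = 3, so s_{154} = s_4 = 7.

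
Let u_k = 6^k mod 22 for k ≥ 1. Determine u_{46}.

16

Computing terms: u_1 = 6,  u_2 = 14,  u_3 = 18,  u_4 = 20,  u_5 = 10,  u_6 = 16,  u_7 = 8,  u_8 = 4,  u_9 = 2,  u_{10} = 12,  u_{11} = 6.
The sequence repeats with period 10.
(46 - 1) mod 10 = 5, so u_{46} = u_6 = 16.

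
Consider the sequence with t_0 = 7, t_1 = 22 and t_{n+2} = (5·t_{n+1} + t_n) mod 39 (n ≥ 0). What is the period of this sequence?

24

t_0 = 7; t_1 = 22; t_2 = 0; t_3 = 22; t_4 = 32; t_5 = 26; t_6 = 6; t_7 = 17; t_8 = 13; t_9 = 4; t_{10} = 33; t_{11} = 13; t_{12} = 20; t_{13} = 35; t_{14} = 0; t_{15} = 35; t_{16} = 19; t_{17} = 13; t_{18} = 6; t_{19} = 4; t_{20} = 26; t_{21} = 17; t_{22} = 33; t_{23} = 26; t_{24} = 7; t_{25} = 22.
Since (t_{24}, t_{25}) = (t_0, t_1) = (7, 22) (two consecutive terms determine the rest), the sequence is periodic with period 24.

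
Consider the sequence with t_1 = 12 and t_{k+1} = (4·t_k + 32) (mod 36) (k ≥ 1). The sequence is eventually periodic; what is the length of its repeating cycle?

9

t_1 = 12, t_2 = 8, t_3 = 28, t_4 = 0, t_5 = 32, t_6 = 16, t_7 = 24, t_8 = 20, t_9 = 4, t_{10} = 12.
The sequence repeats with period 9.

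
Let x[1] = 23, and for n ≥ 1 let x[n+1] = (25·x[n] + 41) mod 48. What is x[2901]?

We have x[1] = 23,  x[2] = 40,  x[3] = 33,  x[4] = 2,  x[5] = 43,  x[6] = 12,  x[7] = 5,  x[8] = 22,  x[9] = 15,  x[10] = 32,  x[11] = 25,  x[12] = 42,  x[13] = 35,  x[14] = 4,  x[15] = 45,  x[16] = 14,  x[17] = 7,  x[18] = 24,  x[19] = 17,  x[20] = 34,  x[21] = 27,  x[22] = 44,  x[23] = 37,  x[24] = 6,  x[25] = 47,  x[26] = 16,  x[27] = 9,  x[28] = 26,  x[29] = 19,  x[30] = 36,  x[31] = 29,  x[32] = 46,  x[33] = 39,  x[34] = 8,  x[35] = 1,  x[36] = 18,  x[37] = 11,  x[38] = 28,  x[39] = 21,  x[40] = 38,  x[41] = 31,  x[42] = 0,  x[43] = 41,  x[44] = 10,  x[45] = 3,  x[46] = 20,  x[47] = 13,  x[48] = 30,  x[49] = 23.
Since x[49] = x[1] = 23, the sequence is periodic with period 48.
So x[2901] = x[1 + ((2901-1) mod 48)] = x[21] = 27.

27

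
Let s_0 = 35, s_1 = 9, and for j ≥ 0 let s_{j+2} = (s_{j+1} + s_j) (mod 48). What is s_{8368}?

41

We have s_0 = 35,  s_1 = 9,  s_2 = 44,  s_3 = 5,  s_4 = 1,  s_5 = 6,  s_6 = 7,  s_7 = 13,  s_8 = 20,  s_9 = 33,  s_{10} = 5,  s_{11} = 38,  s_{12} = 43,  s_{13} = 33,  s_{14} = 28,  s_{15} = 13,  s_{16} = 41,  s_{17} = 6,  s_{18} = 47,  s_{19} = 5,  s_{20} = 4,  s_{21} = 9,  s_{22} = 13,  s_{23} = 22,  s_{24} = 35,  s_{25} = 9.
The sequence repeats with period 24.
(8368 - 0) mod 24 = 16, so s_{8368} = s_{16} = 41.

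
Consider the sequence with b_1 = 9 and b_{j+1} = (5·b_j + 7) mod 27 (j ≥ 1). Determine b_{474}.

4

b_1 = 9; b_2 = 25; b_3 = 24; b_4 = 19; b_5 = 21; b_6 = 4; b_7 = 0; b_8 = 7; b_9 = 15; b_{10} = 1; b_{11} = 12; b_{12} = 13; b_{13} = 18; b_{14} = 16; b_{15} = 6; b_{16} = 10; b_{17} = 3; b_{18} = 22; b_{19} = 9.
Since b_{19} = b_1 = 9, the sequence is periodic with period 18.
(474 - 1) mod 18 = 5, so b_{474} = b_6 = 4.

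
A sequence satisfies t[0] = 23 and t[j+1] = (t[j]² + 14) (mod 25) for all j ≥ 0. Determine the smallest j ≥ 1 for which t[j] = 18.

Computing terms: t[0] = 23, t[1] = 18, t[2] = 13, t[3] = 8, t[4] = 3, t[5] = 23.
The sequence repeats with period 5.
The value 18 first appears (with j ≥ 1) at t[1].

1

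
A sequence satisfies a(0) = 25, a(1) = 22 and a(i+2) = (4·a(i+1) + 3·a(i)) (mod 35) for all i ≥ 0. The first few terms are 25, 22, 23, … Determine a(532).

Listing terms: a(0) = 25, a(1) = 22, a(2) = 23, a(3) = 18, a(4) = 1, a(5) = 23, a(6) = 25, a(7) = 29, a(8) = 16, a(9) = 11, a(10) = 22, a(11) = 16, a(12) = 25, a(13) = 8, a(14) = 2, a(15) = 32, a(16) = 29, a(17) = 2, a(18) = 25, a(19) = 1, a(20) = 9, a(21) = 4, a(22) = 8, a(23) = 9, a(24) = 25, a(25) = 22.
The sequence repeats with period 24.
So a(532) = a(0 + ((532-0) mod 24)) = a(4) = 1.

1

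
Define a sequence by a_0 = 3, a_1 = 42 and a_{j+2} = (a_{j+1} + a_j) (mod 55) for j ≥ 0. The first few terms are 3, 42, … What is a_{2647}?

20

a_0 = 3; a_1 = 42; a_2 = 45; a_3 = 32; a_4 = 22; a_5 = 54; a_6 = 21; a_7 = 20; a_8 = 41; a_9 = 6; a_{10} = 47; a_{11} = 53; a_{12} = 45; a_{13} = 43; a_{14} = 33; a_{15} = 21; a_{16} = 54; a_{17} = 20; a_{18} = 19; a_{19} = 39; a_{20} = 3; a_{21} = 42.
The sequence repeats with period 20.
(2647 - 0) mod 20 = 7, so a_{2647} = a_7 = 20.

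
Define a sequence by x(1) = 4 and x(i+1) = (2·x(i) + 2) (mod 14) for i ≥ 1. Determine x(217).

4

Computing terms: x(1) = 4; x(2) = 10; x(3) = 8; x(4) = 4.
Since x(4) = x(1) = 4, the sequence is periodic with period 3.
So x(217) = x(1 + ((217-1) mod 3)) = x(1) = 4.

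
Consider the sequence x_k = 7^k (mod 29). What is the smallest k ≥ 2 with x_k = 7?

8

x_1 = 7, x_2 = 20, x_3 = 24, x_4 = 23, x_5 = 16, x_6 = 25, x_7 = 1, x_8 = 7.
Since x_8 = x_1 = 7, the sequence is periodic with period 7.
The value 7 next appears (with k ≥ 2) at x_8.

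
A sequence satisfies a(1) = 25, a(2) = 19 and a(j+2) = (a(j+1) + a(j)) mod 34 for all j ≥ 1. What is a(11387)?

25

We have a(1) = 25,  a(2) = 19,  a(3) = 10,  a(4) = 29,  a(5) = 5,  a(6) = 0,  a(7) = 5,  a(8) = 5,  a(9) = 10,  a(10) = 15,  a(11) = 25,  a(12) = 6,  a(13) = 31,  a(14) = 3,  a(15) = 0,  a(16) = 3,  a(17) = 3,  a(18) = 6,  a(19) = 9,  a(20) = 15,  a(21) = 24,  a(22) = 5,  a(23) = 29,  a(24) = 0,  a(25) = 29,  a(26) = 29,  a(27) = 24,  a(28) = 19,  a(29) = 9,  a(30) = 28,  a(31) = 3,  a(32) = 31,  a(33) = 0,  a(34) = 31,  a(35) = 31,  a(36) = 28,  a(37) = 25,  a(38) = 19.
The sequence repeats with period 36.
(11387 - 1) mod 36 = 10, so a(11387) = a(11) = 25.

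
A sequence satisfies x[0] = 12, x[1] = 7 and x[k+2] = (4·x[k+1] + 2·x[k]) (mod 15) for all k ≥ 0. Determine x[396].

12

x[0] = 12; x[1] = 7; x[2] = 7; x[3] = 12; x[4] = 2; x[5] = 2; x[6] = 12; x[7] = 7.
Since (x[6], x[7]) = (x[0], x[1]) = (12, 7) (two consecutive terms determine the rest), the sequence is periodic with period 6.
(396 - 0) mod 6 = 0, so x[396] = x[0] = 12.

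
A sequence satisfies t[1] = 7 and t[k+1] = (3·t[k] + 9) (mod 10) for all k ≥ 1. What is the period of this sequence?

t[1] = 7,  t[2] = 0,  t[3] = 9,  t[4] = 6,  t[5] = 7.
Since t[5] = t[1] = 7, the sequence is periodic with period 4.

4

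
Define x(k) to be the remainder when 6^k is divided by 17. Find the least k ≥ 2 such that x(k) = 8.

6

We have x(1) = 6; x(2) = 2; x(3) = 12; x(4) = 4; x(5) = 7; x(6) = 8; x(7) = 14; x(8) = 16; x(9) = 11; x(10) = 15; x(11) = 5; x(12) = 13; x(13) = 10; x(14) = 9; x(15) = 3; x(16) = 1; x(17) = 6.
The sequence repeats with period 16.
The value 8 first appears (with k ≥ 2) at x(6).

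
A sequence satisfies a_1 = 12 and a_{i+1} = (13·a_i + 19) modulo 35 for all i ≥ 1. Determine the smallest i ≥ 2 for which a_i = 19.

We have a_1 = 12; a_2 = 0; a_3 = 19; a_4 = 21; a_5 = 12.
Since a_5 = a_1 = 12, the sequence is periodic with period 4.
The value 19 first appears (with i ≥ 2) at a_3.

3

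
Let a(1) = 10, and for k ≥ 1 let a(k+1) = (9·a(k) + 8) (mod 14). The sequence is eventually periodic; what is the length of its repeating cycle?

We have a(1) = 10, a(2) = 0, a(3) = 8, a(4) = 10.
Since a(4) = a(1) = 10, the sequence is periodic with period 3.

3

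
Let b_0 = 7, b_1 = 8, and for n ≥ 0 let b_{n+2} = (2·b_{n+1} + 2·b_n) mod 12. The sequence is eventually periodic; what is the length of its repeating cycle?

3

Listing terms: b_0 = 7; b_1 = 8; b_2 = 6; b_3 = 4; b_4 = 8; b_5 = 0; b_6 = 4; b_7 = 8.
Since (b_6, b_7) = (b_3, b_4) = (4, 8) (two consecutive terms determine the rest), the sequence is eventually periodic: after a pre-period of length 3 it cycles with period 3.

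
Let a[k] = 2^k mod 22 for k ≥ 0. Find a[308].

We have a[0] = 1,  a[1] = 2,  a[2] = 4,  a[3] = 8,  a[4] = 16,  a[5] = 10,  a[6] = 20,  a[7] = 18,  a[8] = 14,  a[9] = 6,  a[10] = 12,  a[11] = 2.
Since a[11] = a[1] = 2, the sequence is eventually periodic: after a pre-period of length 1 it cycles with period 10.
For k ≥ 1, a[k] depends only on (k - 1) mod 10. (308 - 1) mod 10 = 7, so a[308] = a[8] = 14.

14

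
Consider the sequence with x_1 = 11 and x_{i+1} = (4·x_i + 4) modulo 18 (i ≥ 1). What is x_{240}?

We have x_1 = 11,  x_2 = 12,  x_3 = 16,  x_4 = 14,  x_5 = 6,  x_6 = 10,  x_7 = 8,  x_8 = 0,  x_9 = 4,  x_{10} = 2,  x_{11} = 12.
Since x_{11} = x_2 = 12, the sequence is eventually periodic: after a pre-period of length 1 it cycles with period 9.
For i ≥ 2, x_i depends only on (i - 2) mod 9. (240 - 2) mod 9 = 4, so x_{240} = x_6 = 10.

10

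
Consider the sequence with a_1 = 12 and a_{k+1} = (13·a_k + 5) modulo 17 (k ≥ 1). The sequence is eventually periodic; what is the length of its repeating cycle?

We have a_1 = 12, a_2 = 8, a_3 = 7, a_4 = 11, a_5 = 12.
Since a_5 = a_1 = 12, the sequence is periodic with period 4.

4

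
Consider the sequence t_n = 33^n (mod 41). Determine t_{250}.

40

t_0 = 1, t_1 = 33, t_2 = 23, t_3 = 21, t_4 = 37, t_5 = 32, t_6 = 31, t_7 = 39, t_8 = 16, t_9 = 36, t_{10} = 40, t_{11} = 8, t_{12} = 18, t_{13} = 20, t_{14} = 4, t_{15} = 9, t_{16} = 10, t_{17} = 2, t_{18} = 25, t_{19} = 5, t_{20} = 1.
Since t_{20} = t_0 = 1, the sequence is periodic with period 20.
So t_{250} = t_{0 + ((250-0) mod 20)} = t_{10} = 40.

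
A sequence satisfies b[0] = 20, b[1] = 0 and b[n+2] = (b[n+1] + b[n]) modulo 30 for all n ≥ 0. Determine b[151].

10

Computing terms: b[0] = 20; b[1] = 0; b[2] = 20; b[3] = 20; b[4] = 10; b[5] = 0; b[6] = 10; b[7] = 10; b[8] = 20; b[9] = 0.
Since (b[8], b[9]) = (b[0], b[1]) = (20, 0) (two consecutive terms determine the rest), the sequence is periodic with period 8.
So b[151] = b[0 + ((151-0) mod 8)] = b[7] = 10.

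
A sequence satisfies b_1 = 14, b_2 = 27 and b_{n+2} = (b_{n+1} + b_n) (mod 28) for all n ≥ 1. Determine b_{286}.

Listing terms: b_1 = 14, b_2 = 27, b_3 = 13, b_4 = 12, b_5 = 25, b_6 = 9, b_7 = 6, b_8 = 15, b_9 = 21, b_{10} = 8, b_{11} = 1, b_{12} = 9, b_{13} = 10, b_{14} = 19, b_{15} = 1, b_{16} = 20, b_{17} = 21, b_{18} = 13, b_{19} = 6, b_{20} = 19, b_{21} = 25, b_{22} = 16, b_{23} = 13, b_{24} = 1, b_{25} = 14, b_{26} = 15, b_{27} = 1, b_{28} = 16, b_{29} = 17, b_{30} = 5, b_{31} = 22, b_{32} = 27, b_{33} = 21, b_{34} = 20, b_{35} = 13, b_{36} = 5, b_{37} = 18, b_{38} = 23, b_{39} = 13, b_{40} = 8, b_{41} = 21, b_{42} = 1, b_{43} = 22, b_{44} = 23, b_{45} = 17, b_{46} = 12, b_{47} = 1, b_{48} = 13, b_{49} = 14, b_{50} = 27.
The sequence repeats with period 48.
So b_{286} = b_{1 + ((286-1) mod 48)} = b_{46} = 12.

12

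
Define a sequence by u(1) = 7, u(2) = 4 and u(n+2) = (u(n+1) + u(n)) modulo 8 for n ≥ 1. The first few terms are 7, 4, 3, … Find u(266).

4

We have u(1) = 7, u(2) = 4, u(3) = 3, u(4) = 7, u(5) = 2, u(6) = 1, u(7) = 3, u(8) = 4, u(9) = 7, u(10) = 3, u(11) = 2, u(12) = 5, u(13) = 7, u(14) = 4.
Since (u(13), u(14)) = (u(1), u(2)) = (7, 4) (two consecutive terms determine the rest), the sequence is periodic with period 12.
(266 - 1) mod 12 = 1, so u(266) = u(2) = 4.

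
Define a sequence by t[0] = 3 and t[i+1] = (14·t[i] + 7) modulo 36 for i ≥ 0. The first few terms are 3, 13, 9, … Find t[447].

We have t[0] = 3; t[1] = 13; t[2] = 9; t[3] = 25; t[4] = 33; t[5] = 1; t[6] = 21; t[7] = 13.
Since t[7] = t[1] = 13, the sequence is eventually periodic: after a pre-period of length 1 it cycles with period 6.
For i ≥ 1, t[i] depends only on (i - 1) mod 6. (447 - 1) mod 6 = 2, so t[447] = t[3] = 25.

25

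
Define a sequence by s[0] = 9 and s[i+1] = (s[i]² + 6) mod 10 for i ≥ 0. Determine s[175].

7

Listing terms: s[0] = 9, s[1] = 7, s[2] = 5, s[3] = 1, s[4] = 7.
Since s[4] = s[1] = 7, the sequence is eventually periodic: after a pre-period of length 1 it cycles with period 3.
For i ≥ 1, s[i] depends only on (i - 1) mod 3. (175 - 1) mod 3 = 0, so s[175] = s[1] = 7.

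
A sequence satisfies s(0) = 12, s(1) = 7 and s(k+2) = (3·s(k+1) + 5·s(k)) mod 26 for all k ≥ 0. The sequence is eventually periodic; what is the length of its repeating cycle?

s(0) = 12, s(1) = 7, s(2) = 3, s(3) = 18, s(4) = 17, s(5) = 11, s(6) = 14, s(7) = 19, s(8) = 23, s(9) = 8, s(10) = 9, s(11) = 15, s(12) = 12, s(13) = 7.
Since (s(12), s(13)) = (s(0), s(1)) = (12, 7) (two consecutive terms determine the rest), the sequence is periodic with period 12.

12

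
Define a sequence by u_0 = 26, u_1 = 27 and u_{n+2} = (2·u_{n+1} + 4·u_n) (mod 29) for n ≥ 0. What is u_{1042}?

Listing terms: u_0 = 26, u_1 = 27, u_2 = 13, u_3 = 18, u_4 = 1, u_5 = 16, u_6 = 7, u_7 = 20, u_8 = 10, u_9 = 13, u_{10} = 8, u_{11} = 10, u_{12} = 23, u_{13} = 28, u_{14} = 3, u_{15} = 2, u_{16} = 16, u_{17} = 11, u_{18} = 28, u_{19} = 13, u_{20} = 22, u_{21} = 9, u_{22} = 19, u_{23} = 16, u_{24} = 21, u_{25} = 19, u_{26} = 6, u_{27} = 1, u_{28} = 26, u_{29} = 27.
The sequence repeats with period 28.
So u_{1042} = u_{0 + ((1042-0) mod 28)} = u_6 = 7.

7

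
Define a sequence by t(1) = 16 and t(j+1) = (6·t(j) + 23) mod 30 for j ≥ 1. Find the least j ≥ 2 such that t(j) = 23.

Computing terms: t(1) = 16,  t(2) = 29,  t(3) = 17,  t(4) = 5,  t(5) = 23,  t(6) = 11,  t(7) = 29.
Since t(7) = t(2) = 29, the sequence is eventually periodic: after a pre-period of length 1 it cycles with period 5.
The value 23 first appears (with j ≥ 2) at t(5).

5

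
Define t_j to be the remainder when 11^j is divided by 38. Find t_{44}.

7

Computing terms: t_0 = 1, t_1 = 11, t_2 = 7, t_3 = 1.
The sequence repeats with period 3.
(44 - 0) mod 3 = 2, so t_{44} = t_2 = 7.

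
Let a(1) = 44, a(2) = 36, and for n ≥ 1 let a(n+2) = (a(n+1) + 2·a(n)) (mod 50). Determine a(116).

We have a(1) = 44,  a(2) = 36,  a(3) = 24,  a(4) = 46,  a(5) = 44,  a(6) = 36.
Since (a(5), a(6)) = (a(1), a(2)) = (44, 36) (two consecutive terms determine the rest), the sequence is periodic with period 4.
So a(116) = a(1 + ((116-1) mod 4)) = a(4) = 46.

46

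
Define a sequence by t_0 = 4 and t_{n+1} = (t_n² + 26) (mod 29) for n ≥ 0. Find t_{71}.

Listing terms: t_0 = 4,  t_1 = 13,  t_2 = 21,  t_3 = 3,  t_4 = 6,  t_5 = 4.
The sequence repeats with period 5.
So t_{71} = t_{0 + ((71-0) mod 5)} = t_1 = 13.

13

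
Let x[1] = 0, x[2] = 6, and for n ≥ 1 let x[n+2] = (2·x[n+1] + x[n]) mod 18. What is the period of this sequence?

Computing terms: x[1] = 0; x[2] = 6; x[3] = 12; x[4] = 12; x[5] = 0; x[6] = 12; x[7] = 6; x[8] = 6; x[9] = 0; x[10] = 6.
The sequence repeats with period 8.

8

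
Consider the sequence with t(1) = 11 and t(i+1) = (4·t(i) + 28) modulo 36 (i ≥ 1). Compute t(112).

32

Computing terms: t(1) = 11, t(2) = 0, t(3) = 28, t(4) = 32, t(5) = 12, t(6) = 4, t(7) = 8, t(8) = 24, t(9) = 16, t(10) = 20, t(11) = 0.
Since t(11) = t(2) = 0, the sequence is eventually periodic: after a pre-period of length 1 it cycles with period 9.
For i ≥ 2, t(i) depends only on (i - 2) mod 9. (112 - 2) mod 9 = 2, so t(112) = t(4) = 32.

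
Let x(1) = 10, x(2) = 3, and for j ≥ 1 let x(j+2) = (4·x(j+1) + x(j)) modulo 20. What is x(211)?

Listing terms: x(1) = 10; x(2) = 3; x(3) = 2; x(4) = 11; x(5) = 6; x(6) = 15; x(7) = 6; x(8) = 19; x(9) = 2; x(10) = 7; x(11) = 10; x(12) = 7; x(13) = 18; x(14) = 19; x(15) = 14; x(16) = 15; x(17) = 14; x(18) = 11; x(19) = 18; x(20) = 3; x(21) = 10; x(22) = 3.
Since (x(21), x(22)) = (x(1), x(2)) = (10, 3) (two consecutive terms determine the rest), the sequence is periodic with period 20.
(211 - 1) mod 20 = 10, so x(211) = x(11) = 10.

10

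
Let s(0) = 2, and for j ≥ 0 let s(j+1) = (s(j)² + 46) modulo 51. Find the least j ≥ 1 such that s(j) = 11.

We have s(0) = 2; s(1) = 50; s(2) = 47; s(3) = 11; s(4) = 14; s(5) = 38; s(6) = 11.
Since s(6) = s(3) = 11, the sequence is eventually periodic: after a pre-period of length 3 it cycles with period 3.
The value 11 first appears (with j ≥ 1) at s(3).

3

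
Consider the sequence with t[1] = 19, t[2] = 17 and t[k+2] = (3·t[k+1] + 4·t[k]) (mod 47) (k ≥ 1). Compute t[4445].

Listing terms: t[1] = 19,  t[2] = 17,  t[3] = 33,  t[4] = 26,  t[5] = 22,  t[6] = 29,  t[7] = 34,  t[8] = 30,  t[9] = 38,  t[10] = 46,  t[11] = 8,  t[12] = 20,  t[13] = 45,  t[14] = 27,  t[15] = 26,  t[16] = 45,  t[17] = 4,  t[18] = 4,  t[19] = 28,  t[20] = 6,  t[21] = 36,  t[22] = 38,  t[23] = 23,  t[24] = 33,  t[25] = 3,  t[26] = 0,  t[27] = 12,  t[28] = 36,  t[29] = 15,  t[30] = 1,  t[31] = 16,  t[32] = 5,  t[33] = 32,  t[34] = 22,  t[35] = 6,  t[36] = 12,  t[37] = 13,  t[38] = 40,  t[39] = 31,  t[40] = 18,  t[41] = 37,  t[42] = 42,  t[43] = 39,  t[44] = 3,  t[45] = 24,  t[46] = 37,  t[47] = 19,  t[48] = 17.
Since (t[47], t[48]) = (t[1], t[2]) = (19, 17) (two consecutive terms determine the rest), the sequence is periodic with period 46.
(4445 - 1) mod 46 = 28, so t[4445] = t[29] = 15.

15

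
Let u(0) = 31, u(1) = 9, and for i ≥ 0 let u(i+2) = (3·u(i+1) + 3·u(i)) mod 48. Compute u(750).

u(0) = 31; u(1) = 9; u(2) = 24; u(3) = 3; u(4) = 33; u(5) = 12; u(6) = 39; u(7) = 9; u(8) = 0; u(9) = 27; u(10) = 33; u(11) = 36; u(12) = 15; u(13) = 9; u(14) = 24.
Since (u(13), u(14)) = (u(1), u(2)) = (9, 24) (two consecutive terms determine the rest), the sequence is eventually periodic: after a pre-period of length 1 it cycles with period 12.
For i ≥ 1, u(i) depends only on (i - 1) mod 12. (750 - 1) mod 12 = 5, so u(750) = u(6) = 39.

39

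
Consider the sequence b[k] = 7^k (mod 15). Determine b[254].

4

We have b[0] = 1,  b[1] = 7,  b[2] = 4,  b[3] = 13,  b[4] = 1.
Since b[4] = b[0] = 1, the sequence is periodic with period 4.
So b[254] = b[0 + ((254-0) mod 4)] = b[2] = 4.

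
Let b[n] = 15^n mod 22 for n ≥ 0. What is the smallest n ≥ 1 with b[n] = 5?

We have b[0] = 1; b[1] = 15; b[2] = 5; b[3] = 9; b[4] = 3; b[5] = 1.
The sequence repeats with period 5.
The value 5 first appears (with n ≥ 1) at b[2].

2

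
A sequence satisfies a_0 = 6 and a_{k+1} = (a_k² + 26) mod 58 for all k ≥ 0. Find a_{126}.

We have a_0 = 6; a_1 = 4; a_2 = 42; a_3 = 50; a_4 = 32; a_5 = 6.
Since a_5 = a_0 = 6, the sequence is periodic with period 5.
(126 - 0) mod 5 = 1, so a_{126} = a_1 = 4.

4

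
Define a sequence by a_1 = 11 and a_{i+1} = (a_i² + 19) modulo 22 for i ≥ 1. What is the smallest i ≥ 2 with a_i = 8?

We have a_1 = 11,  a_2 = 8,  a_3 = 17,  a_4 = 0,  a_5 = 19,  a_6 = 6,  a_7 = 11.
Since a_7 = a_1 = 11, the sequence is periodic with period 6.
The value 8 first appears (with i ≥ 2) at a_2.

2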